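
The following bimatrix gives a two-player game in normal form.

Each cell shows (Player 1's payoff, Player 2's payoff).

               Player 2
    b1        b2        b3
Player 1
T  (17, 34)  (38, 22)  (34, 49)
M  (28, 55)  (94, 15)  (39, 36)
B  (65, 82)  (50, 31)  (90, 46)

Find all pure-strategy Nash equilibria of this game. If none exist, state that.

(B, b1)

Mark each player's best response to every combination of opponents' strategies; a profile where every player is best-responding is a pure Nash equilibrium.
Player 1 against b1: payoffs 17, 28, 65 → best response B.
Player 1 against b2: payoffs 38, 94, 50 → best response M.
Player 1 against b3: payoffs 34, 39, 90 → best response B.
Player 2 against T: payoffs 34, 22, 49 → best response b3.
Player 2 against M: payoffs 55, 15, 36 → best response b1.
Player 2 against B: payoffs 82, 31, 46 → best response b1.
Mutual best responses: (B, b1).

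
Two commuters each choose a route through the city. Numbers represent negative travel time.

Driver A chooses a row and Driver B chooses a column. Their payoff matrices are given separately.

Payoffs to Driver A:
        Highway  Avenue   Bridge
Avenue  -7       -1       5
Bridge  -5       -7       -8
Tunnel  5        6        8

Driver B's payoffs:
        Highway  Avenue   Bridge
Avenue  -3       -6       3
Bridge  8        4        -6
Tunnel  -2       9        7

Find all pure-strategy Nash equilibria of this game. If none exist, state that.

(Avenue, Highway): Driver A can switch to Bridge (-7 → -5). Not NE.
(Avenue, Avenue): Driver A can switch to Tunnel (-1 → 6). Not NE.
(Avenue, Bridge): Driver A can switch to Tunnel (5 → 8). Not NE.
(Bridge, Highway): Driver A can switch to Tunnel (-5 → 5). Not NE.
(Bridge, Avenue): Driver A can switch to Avenue (-7 → -1). Not NE.
(Bridge, Bridge): Driver A can switch to Avenue (-8 → 5). Not NE.
(Tunnel, Avenue): Driver A gets 6, best alternative -1; Driver B gets 9, best alternative 7. No profitable deviation — NE.
(The remaining 2 profiles each have a profitable deviation by the same check.)

The unique pure-strategy Nash equilibrium is (Tunnel, Avenue).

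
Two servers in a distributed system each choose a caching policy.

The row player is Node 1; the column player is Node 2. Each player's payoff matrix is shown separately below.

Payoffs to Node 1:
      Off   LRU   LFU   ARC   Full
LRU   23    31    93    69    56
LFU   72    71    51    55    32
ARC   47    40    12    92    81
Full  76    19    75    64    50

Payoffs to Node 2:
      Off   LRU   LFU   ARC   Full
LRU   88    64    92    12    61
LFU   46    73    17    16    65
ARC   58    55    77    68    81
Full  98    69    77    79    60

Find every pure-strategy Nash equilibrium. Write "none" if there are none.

Node 1 against Off: payoffs 23, 72, 47, 76 → best response Full.
Node 1 against LRU: payoffs 31, 71, 40, 19 → best response LFU.
Node 1 against LFU: payoffs 93, 51, 12, 75 → best response LRU.
Node 1 against ARC: payoffs 69, 55, 92, 64 → best response ARC.
Node 1 against Full: payoffs 56, 32, 81, 50 → best response ARC.
Node 2 against LRU: payoffs 88, 64, 92, 12, 61 → best response LFU.
Node 2 against LFU: payoffs 46, 73, 17, 16, 65 → best response LRU.
Node 2 against ARC: payoffs 58, 55, 77, 68, 81 → best response Full.
Node 2 against Full: payoffs 98, 69, 77, 79, 60 → best response Off.
Mutual best responses: (LRU, LFU); (LFU, LRU); (ARC, Full); (Full, Off).

The pure Nash equilibria are (LRU, LFU) and (LFU, LRU) and (ARC, Full) and (Full, Off).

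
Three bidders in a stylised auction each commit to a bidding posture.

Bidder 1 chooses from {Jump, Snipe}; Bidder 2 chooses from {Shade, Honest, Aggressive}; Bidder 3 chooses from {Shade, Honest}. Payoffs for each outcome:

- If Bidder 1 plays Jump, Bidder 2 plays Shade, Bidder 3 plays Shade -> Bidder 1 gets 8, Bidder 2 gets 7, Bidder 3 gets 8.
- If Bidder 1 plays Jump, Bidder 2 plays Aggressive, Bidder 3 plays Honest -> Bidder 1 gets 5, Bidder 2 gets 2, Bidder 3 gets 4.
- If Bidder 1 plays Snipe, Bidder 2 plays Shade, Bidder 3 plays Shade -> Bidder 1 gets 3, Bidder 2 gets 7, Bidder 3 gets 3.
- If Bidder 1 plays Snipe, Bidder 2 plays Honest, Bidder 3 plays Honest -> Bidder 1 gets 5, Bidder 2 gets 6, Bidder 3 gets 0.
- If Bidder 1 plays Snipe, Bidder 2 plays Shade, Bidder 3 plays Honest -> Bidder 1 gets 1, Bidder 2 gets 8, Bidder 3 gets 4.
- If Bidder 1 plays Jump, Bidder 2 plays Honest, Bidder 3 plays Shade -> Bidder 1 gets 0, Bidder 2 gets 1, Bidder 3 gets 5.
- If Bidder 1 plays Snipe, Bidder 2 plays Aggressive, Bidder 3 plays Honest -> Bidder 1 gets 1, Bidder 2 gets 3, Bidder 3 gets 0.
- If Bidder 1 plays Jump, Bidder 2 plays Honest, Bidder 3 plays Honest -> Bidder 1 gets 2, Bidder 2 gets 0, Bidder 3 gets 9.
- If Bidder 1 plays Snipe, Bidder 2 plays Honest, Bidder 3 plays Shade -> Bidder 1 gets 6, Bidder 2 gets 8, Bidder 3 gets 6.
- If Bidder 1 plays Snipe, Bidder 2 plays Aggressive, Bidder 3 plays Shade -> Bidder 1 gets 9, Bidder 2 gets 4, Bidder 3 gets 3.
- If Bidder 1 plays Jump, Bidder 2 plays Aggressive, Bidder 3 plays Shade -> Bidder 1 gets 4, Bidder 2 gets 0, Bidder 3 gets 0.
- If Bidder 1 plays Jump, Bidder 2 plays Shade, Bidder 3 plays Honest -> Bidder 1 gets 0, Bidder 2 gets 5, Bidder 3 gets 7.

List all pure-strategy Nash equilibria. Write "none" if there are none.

The pure Nash equilibria are (Jump, Shade, Shade) and (Snipe, Shade, Honest) and (Snipe, Honest, Shade).

(Jump, Shade, Shade): Bidder 1 gets 8, best alternative 3; Bidder 2 gets 7, best alternative 1; Bidder 3 gets 8, best alternative 7. No profitable deviation — NE.
(Jump, Shade, Honest): Bidder 1 can switch to Snipe (0 → 1). Not NE.
(Jump, Honest, Shade): Bidder 1 can switch to Snipe (0 → 6). Not NE.
(Jump, Honest, Honest): Bidder 1 can switch to Snipe (2 → 5). Not NE.
(Jump, Aggressive, Shade): Bidder 1 can switch to Snipe (4 → 9). Not NE.
(Jump, Aggressive, Honest): Bidder 2 can switch to Shade (2 → 5). Not NE.
(Snipe, Shade, Shade): Bidder 1 can switch to Jump (3 → 8). Not NE.
(Snipe, Shade, Honest): Bidder 1 gets 1, best alternative 0; Bidder 2 gets 8, best alternative 6; Bidder 3 gets 4, best alternative 3. No profitable deviation — NE.
(Snipe, Honest, Shade): Bidder 1 gets 6, best alternative 0; Bidder 2 gets 8, best alternative 7; Bidder 3 gets 6, best alternative 0. No profitable deviation — NE.
(Snipe, Honest, Honest): Bidder 2 can switch to Shade (6 → 8). Not NE.
(Snipe, Aggressive, Shade): Bidder 2 can switch to Shade (4 → 7). Not NE.
(Snipe, Aggressive, Honest): Bidder 1 can switch to Jump (1 → 5). Not NE.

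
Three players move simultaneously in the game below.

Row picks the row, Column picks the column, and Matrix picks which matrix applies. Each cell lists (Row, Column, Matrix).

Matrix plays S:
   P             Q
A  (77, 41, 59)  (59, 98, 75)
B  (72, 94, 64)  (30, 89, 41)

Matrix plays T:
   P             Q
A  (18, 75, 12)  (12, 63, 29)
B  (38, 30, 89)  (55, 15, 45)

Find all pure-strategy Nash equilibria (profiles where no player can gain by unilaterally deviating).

(A, P, S): Column can switch to Q (41 → 98). Not NE.
(A, P, T): Row can switch to B (18 → 38). Not NE.
(A, Q, S): Row gets 59, best alternative 30; Column gets 98, best alternative 41; Matrix gets 75, best alternative 29. No profitable deviation — NE.
(A, Q, T): Row can switch to B (12 → 55). Not NE.
(B, P, S): Row can switch to A (72 → 77). Not NE.
(B, P, T): Row gets 38, best alternative 18; Column gets 30, best alternative 15; Matrix gets 89, best alternative 64. No profitable deviation — NE.
(B, Q, S): Row can switch to A (30 → 59). Not NE.
(B, Q, T): Column can switch to P (15 → 30). Not NE.

The pure Nash equilibria are (A, Q, S), (B, P, T).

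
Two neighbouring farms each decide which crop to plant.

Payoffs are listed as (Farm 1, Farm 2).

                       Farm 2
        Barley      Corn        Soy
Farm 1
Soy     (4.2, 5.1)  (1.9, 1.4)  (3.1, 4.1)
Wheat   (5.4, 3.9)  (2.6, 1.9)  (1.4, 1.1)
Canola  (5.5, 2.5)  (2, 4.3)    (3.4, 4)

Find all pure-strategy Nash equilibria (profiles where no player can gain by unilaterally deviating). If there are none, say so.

none

(Soy, Barley): Farm 1 can switch to Wheat (4.2 → 5.4). Not NE.
(Soy, Corn): Farm 1 can switch to Wheat (1.9 → 2.6). Not NE.
(Soy, Soy): Farm 1 can switch to Canola (3.1 → 3.4). Not NE.
(Wheat, Barley): Farm 1 can switch to Canola (5.4 → 5.5). Not NE.
(Wheat, Corn): Farm 2 can switch to Barley (1.9 → 3.9). Not NE.
(Wheat, Soy): Farm 1 can switch to Soy (1.4 → 3.1). Not NE.
(Canola, Barley): Farm 2 can switch to Corn (2.5 → 4.3). Not NE.
(Canola, Corn): Farm 1 can switch to Wheat (2 → 2.6). Not NE.
(The remaining 1 profile has a profitable deviation by the same check.)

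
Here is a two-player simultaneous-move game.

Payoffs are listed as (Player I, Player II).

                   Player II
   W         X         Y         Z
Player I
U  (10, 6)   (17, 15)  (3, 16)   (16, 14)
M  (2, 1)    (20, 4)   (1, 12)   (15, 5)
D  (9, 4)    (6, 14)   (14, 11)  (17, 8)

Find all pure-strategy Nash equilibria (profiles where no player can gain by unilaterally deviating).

This game has no pure Nash equilibrium.

(U, W): Player II can switch to X (6 → 15). Not NE.
(U, X): Player I can switch to M (17 → 20). Not NE.
(U, Y): Player I can switch to D (3 → 14). Not NE.
(U, Z): Player I can switch to D (16 → 17). Not NE.
(M, W): Player I can switch to U (2 → 10). Not NE.
(M, X): Player II can switch to Y (4 → 12). Not NE.
(M, Y): Player I can switch to U (1 → 3). Not NE.
(M, Z): Player I can switch to U (15 → 16). Not NE.
(D, W): Player I can switch to U (9 → 10). Not NE.
(D, X): Player I can switch to U (6 → 17). Not NE.
(The remaining 2 profiles each have a profitable deviation by the same check.)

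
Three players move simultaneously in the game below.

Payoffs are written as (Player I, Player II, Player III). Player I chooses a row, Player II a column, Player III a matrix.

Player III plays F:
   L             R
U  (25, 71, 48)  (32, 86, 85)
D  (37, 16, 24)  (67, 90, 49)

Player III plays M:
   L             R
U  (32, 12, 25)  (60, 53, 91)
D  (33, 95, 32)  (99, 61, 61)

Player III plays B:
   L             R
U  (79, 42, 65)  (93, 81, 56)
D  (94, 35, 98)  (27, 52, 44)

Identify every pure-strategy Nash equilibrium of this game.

Player I against (L, F): payoffs 25, 37 → best response D.
Player I against (L, M): payoffs 32, 33 → best response D.
Player I against (L, B): payoffs 79, 94 → best response D.
Player I against (R, F): payoffs 32, 67 → best response D.
Player I against (R, M): payoffs 60, 99 → best response D.
Player I against (R, B): payoffs 93, 27 → best response U.
Player II against (U, F): payoffs 71, 86 → best response R.
Player II against (U, M): payoffs 12, 53 → best response R.
Player II against (U, B): payoffs 42, 81 → best response R.
Player II against (D, F): payoffs 16, 90 → best response R.
Player II against (D, M): payoffs 95, 61 → best response L.
Player II against (D, B): payoffs 35, 52 → best response R.
Player III against (U, L): payoffs 48, 25, 65 → best response B.
Player III against (U, R): payoffs 85, 91, 56 → best response M.
Player III against (D, L): payoffs 24, 32, 98 → best response B.
Player III against (D, R): payoffs 49, 61, 44 → best response M.
No profile is a mutual best response for all players.

There is no pure-strategy Nash equilibrium.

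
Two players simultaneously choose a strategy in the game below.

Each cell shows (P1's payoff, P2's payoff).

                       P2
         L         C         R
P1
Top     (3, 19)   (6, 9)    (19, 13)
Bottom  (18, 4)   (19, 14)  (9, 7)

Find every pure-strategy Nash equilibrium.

(Top, L): P1 can switch to Bottom (3 → 18). Not NE.
(Top, C): P1 can switch to Bottom (6 → 19). Not NE.
(Top, R): P2 can switch to L (13 → 19). Not NE.
(Bottom, L): P2 can switch to C (4 → 14). Not NE.
(Bottom, C): P1 gets 19, best alternative 6; P2 gets 14, best alternative 7. No profitable deviation — NE.
(Bottom, R): P1 can switch to Top (9 → 19). Not NE.

The unique pure-strategy Nash equilibrium is (Bottom, C).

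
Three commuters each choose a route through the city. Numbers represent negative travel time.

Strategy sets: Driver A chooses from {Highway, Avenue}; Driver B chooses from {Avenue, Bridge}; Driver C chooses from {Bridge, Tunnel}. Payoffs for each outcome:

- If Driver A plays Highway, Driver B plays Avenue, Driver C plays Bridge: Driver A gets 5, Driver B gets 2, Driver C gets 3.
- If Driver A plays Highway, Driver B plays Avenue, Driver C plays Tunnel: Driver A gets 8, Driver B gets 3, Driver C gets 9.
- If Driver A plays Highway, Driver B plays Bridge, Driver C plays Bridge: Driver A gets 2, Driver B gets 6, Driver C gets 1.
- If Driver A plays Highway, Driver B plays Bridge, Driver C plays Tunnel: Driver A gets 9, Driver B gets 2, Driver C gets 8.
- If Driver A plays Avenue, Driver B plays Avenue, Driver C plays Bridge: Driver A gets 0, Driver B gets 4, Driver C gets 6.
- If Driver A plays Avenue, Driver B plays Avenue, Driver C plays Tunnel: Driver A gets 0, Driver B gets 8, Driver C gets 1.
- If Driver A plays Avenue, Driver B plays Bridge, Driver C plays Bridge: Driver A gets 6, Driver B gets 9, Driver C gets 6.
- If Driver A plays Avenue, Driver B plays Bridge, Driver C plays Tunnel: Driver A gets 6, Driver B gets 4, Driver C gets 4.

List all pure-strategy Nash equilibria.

Driver A against (Avenue, Bridge): payoffs 5, 0 → best response Highway.
Driver A against (Avenue, Tunnel): payoffs 8, 0 → best response Highway.
Driver A against (Bridge, Bridge): payoffs 2, 6 → best response Avenue.
Driver A against (Bridge, Tunnel): payoffs 9, 6 → best response Highway.
Driver B against (Highway, Bridge): payoffs 2, 6 → best response Bridge.
Driver B against (Highway, Tunnel): payoffs 3, 2 → best response Avenue.
Driver B against (Avenue, Bridge): payoffs 4, 9 → best response Bridge.
Driver B against (Avenue, Tunnel): payoffs 8, 4 → best response Avenue.
Driver C against (Highway, Avenue): payoffs 3, 9 → best response Tunnel.
Driver C against (Highway, Bridge): payoffs 1, 8 → best response Tunnel.
Driver C against (Avenue, Avenue): payoffs 6, 1 → best response Bridge.
Driver C against (Avenue, Bridge): payoffs 6, 4 → best response Bridge.
Mutual best responses: (Highway, Avenue, Tunnel); (Avenue, Bridge, Bridge).

Pure-strategy Nash equilibria: (Highway, Avenue, Tunnel) and (Avenue, Bridge, Bridge)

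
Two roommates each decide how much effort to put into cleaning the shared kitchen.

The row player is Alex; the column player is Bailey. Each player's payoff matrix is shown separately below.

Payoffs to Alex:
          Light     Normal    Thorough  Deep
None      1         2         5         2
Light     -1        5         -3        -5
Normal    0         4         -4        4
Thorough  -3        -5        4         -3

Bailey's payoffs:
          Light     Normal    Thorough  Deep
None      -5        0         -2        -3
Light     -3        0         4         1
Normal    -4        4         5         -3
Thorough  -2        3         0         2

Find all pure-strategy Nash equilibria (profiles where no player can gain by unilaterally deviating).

There is no pure-strategy Nash equilibrium.

Alex against Light: payoffs 1, -1, 0, -3 → best response None.
Alex against Normal: payoffs 2, 5, 4, -5 → best response Light.
Alex against Thorough: payoffs 5, -3, -4, 4 → best response None.
Alex against Deep: payoffs 2, -5, 4, -3 → best response Normal.
Bailey against None: payoffs -5, 0, -2, -3 → best response Normal.
Bailey against Light: payoffs -3, 0, 4, 1 → best response Thorough.
Bailey against Normal: payoffs -4, 4, 5, -3 → best response Thorough.
Bailey against Thorough: payoffs -2, 3, 0, 2 → best response Normal.
No profile is a mutual best response for all players.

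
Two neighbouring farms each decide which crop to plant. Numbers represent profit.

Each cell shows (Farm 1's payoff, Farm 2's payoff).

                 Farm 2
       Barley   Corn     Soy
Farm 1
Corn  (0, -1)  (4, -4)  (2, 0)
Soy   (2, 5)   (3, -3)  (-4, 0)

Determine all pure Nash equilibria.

(Corn, Barley): Farm 1 can switch to Soy (0 → 2). Not NE.
(Corn, Corn): Farm 2 can switch to Barley (-4 → -1). Not NE.
(Corn, Soy): Farm 1 gets 2, best alternative -4; Farm 2 gets 0, best alternative -1. No profitable deviation — NE.
(Soy, Barley): Farm 1 gets 2, best alternative 0; Farm 2 gets 5, best alternative 0. No profitable deviation — NE.
(Soy, Corn): Farm 1 can switch to Corn (3 → 4). Not NE.
(Soy, Soy): Farm 1 can switch to Corn (-4 → 2). Not NE.

Pure-strategy Nash equilibria: (Corn, Soy) and (Soy, Barley)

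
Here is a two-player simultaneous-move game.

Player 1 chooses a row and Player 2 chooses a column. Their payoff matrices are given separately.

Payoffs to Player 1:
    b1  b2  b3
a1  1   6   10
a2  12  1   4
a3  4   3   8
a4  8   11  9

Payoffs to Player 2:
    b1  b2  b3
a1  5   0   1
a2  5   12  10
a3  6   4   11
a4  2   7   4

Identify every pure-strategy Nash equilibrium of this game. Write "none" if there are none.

For each strategy profile, look for a profitable unilateral deviation.
(a1, b1): Player 1 can switch to a2 (1 → 12). Not NE.
(a1, b2): Player 1 can switch to a4 (6 → 11). Not NE.
(a1, b3): Player 2 can switch to b1 (1 → 5). Not NE.
(a2, b1): Player 2 can switch to b2 (5 → 12). Not NE.
(a2, b2): Player 1 can switch to a1 (1 → 6). Not NE.
(a2, b3): Player 1 can switch to a1 (4 → 10). Not NE.
(a3, b1): Player 1 can switch to a2 (4 → 12). Not NE.
(a3, b2): Player 1 can switch to a1 (3 → 6). Not NE.
(a3, b3): Player 1 can switch to a1 (8 → 10). Not NE.
(a4, b1): Player 1 can switch to a2 (8 → 12). Not NE.
(a4, b2): Player 1 gets 11, best alternative 6; Player 2 gets 7, best alternative 4. No profitable deviation — NE.
(The remaining 1 profile has a profitable deviation by the same check.)

Pure NE: (a4, b2)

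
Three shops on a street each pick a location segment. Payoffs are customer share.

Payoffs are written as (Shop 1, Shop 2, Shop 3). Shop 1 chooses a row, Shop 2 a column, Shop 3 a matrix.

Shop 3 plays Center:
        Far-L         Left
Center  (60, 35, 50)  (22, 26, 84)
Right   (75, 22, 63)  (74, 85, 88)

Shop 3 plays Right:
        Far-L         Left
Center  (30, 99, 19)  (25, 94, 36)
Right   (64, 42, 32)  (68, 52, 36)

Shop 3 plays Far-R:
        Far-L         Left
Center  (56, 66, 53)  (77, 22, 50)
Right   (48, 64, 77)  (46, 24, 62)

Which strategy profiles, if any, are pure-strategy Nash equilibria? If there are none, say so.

(Center, Far-L, Center): Shop 1 can switch to Right (60 → 75). Not NE.
(Center, Far-L, Right): Shop 1 can switch to Right (30 → 64). Not NE.
(Center, Far-L, Far-R): Shop 1 gets 56, best alternative 48; Shop 2 gets 66, best alternative 22; Shop 3 gets 53, best alternative 50. No profitable deviation — NE.
(Center, Left, Center): Shop 1 can switch to Right (22 → 74). Not NE.
(Center, Left, Right): Shop 1 can switch to Right (25 → 68). Not NE.
(Center, Left, Far-R): Shop 2 can switch to Far-L (22 → 66). Not NE.
(Right, Far-L, Center): Shop 2 can switch to Left (22 → 85). Not NE.
(Right, Left, Center): Shop 1 gets 74, best alternative 22; Shop 2 gets 85, best alternative 22; Shop 3 gets 88, best alternative 62. No profitable deviation — NE.
(The remaining 4 profiles each have a profitable deviation by the same check.)

Pure-strategy Nash equilibria: (Center, Far-L, Far-R) and (Right, Left, Center)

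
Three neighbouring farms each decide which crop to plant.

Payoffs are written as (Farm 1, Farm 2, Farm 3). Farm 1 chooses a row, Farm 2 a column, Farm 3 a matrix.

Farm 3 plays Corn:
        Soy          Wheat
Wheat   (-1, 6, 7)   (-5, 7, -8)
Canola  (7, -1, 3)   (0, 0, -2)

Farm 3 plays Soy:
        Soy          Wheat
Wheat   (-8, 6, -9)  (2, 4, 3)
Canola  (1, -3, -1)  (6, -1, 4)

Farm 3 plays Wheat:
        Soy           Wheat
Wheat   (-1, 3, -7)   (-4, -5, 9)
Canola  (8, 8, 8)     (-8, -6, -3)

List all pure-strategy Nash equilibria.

Farm 1 against (Soy, Corn): payoffs -1, 7 → best response Canola.
Farm 1 against (Soy, Soy): payoffs -8, 1 → best response Canola.
Farm 1 against (Soy, Wheat): payoffs -1, 8 → best response Canola.
Farm 1 against (Wheat, Corn): payoffs -5, 0 → best response Canola.
Farm 1 against (Wheat, Soy): payoffs 2, 6 → best response Canola.
Farm 1 against (Wheat, Wheat): payoffs -4, -8 → best response Wheat.
Farm 2 against (Wheat, Corn): payoffs 6, 7 → best response Wheat.
Farm 2 against (Wheat, Soy): payoffs 6, 4 → best response Soy.
Farm 2 against (Wheat, Wheat): payoffs 3, -5 → best response Soy.
Farm 2 against (Canola, Corn): payoffs -1, 0 → best response Wheat.
Farm 2 against (Canola, Soy): payoffs -3, -1 → best response Wheat.
Farm 2 against (Canola, Wheat): payoffs 8, -6 → best response Soy.
Farm 3 against (Wheat, Soy): payoffs 7, -9, -7 → best response Corn.
Farm 3 against (Wheat, Wheat): payoffs -8, 3, 9 → best response Wheat.
Farm 3 against (Canola, Soy): payoffs 3, -1, 8 → best response Wheat.
Farm 3 against (Canola, Wheat): payoffs -2, 4, -3 → best response Soy.
Mutual best responses: (Canola, Soy, Wheat); (Canola, Wheat, Soy).

(Canola, Soy, Wheat), (Canola, Wheat, Soy)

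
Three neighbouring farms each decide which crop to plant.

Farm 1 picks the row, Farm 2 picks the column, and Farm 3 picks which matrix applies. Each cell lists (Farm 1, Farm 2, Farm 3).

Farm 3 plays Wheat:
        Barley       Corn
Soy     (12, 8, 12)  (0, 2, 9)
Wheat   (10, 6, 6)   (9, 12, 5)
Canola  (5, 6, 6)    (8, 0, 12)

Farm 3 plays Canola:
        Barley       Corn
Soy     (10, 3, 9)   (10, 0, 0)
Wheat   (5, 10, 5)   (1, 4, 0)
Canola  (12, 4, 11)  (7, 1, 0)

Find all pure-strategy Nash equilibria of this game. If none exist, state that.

Pure-strategy Nash equilibria: (Soy, Barley, Wheat); (Wheat, Corn, Wheat); (Canola, Barley, Canola)

Check each profile: it is a Nash equilibrium iff no player can strictly gain by switching unilaterally.
(Soy, Barley, Wheat): Farm 1 gets 12, best alternative 10; Farm 2 gets 8, best alternative 2; Farm 3 gets 12, best alternative 9. No profitable deviation — NE.
(Soy, Barley, Canola): Farm 1 can switch to Canola (10 → 12). Not NE.
(Soy, Corn, Wheat): Farm 1 can switch to Wheat (0 → 9). Not NE.
(Soy, Corn, Canola): Farm 2 can switch to Barley (0 → 3). Not NE.
(Wheat, Barley, Wheat): Farm 1 can switch to Soy (10 → 12). Not NE.
(Wheat, Barley, Canola): Farm 1 can switch to Soy (5 → 10). Not NE.
(Wheat, Corn, Wheat): Farm 1 gets 9, best alternative 8; Farm 2 gets 12, best alternative 6; Farm 3 gets 5, best alternative 0. No profitable deviation — NE.
(Wheat, Corn, Canola): Farm 1 can switch to Soy (1 → 10). Not NE.
(Canola, Barley, Wheat): Farm 1 can switch to Soy (5 → 12). Not NE.
(Canola, Barley, Canola): Farm 1 gets 12, best alternative 10; Farm 2 gets 4, best alternative 1; Farm 3 gets 11, best alternative 6. No profitable deviation — NE.
(Canola, Corn, Wheat): Farm 1 can switch to Wheat (8 → 9). Not NE.
(Canola, Corn, Canola): Farm 1 can switch to Soy (7 → 10). Not NE.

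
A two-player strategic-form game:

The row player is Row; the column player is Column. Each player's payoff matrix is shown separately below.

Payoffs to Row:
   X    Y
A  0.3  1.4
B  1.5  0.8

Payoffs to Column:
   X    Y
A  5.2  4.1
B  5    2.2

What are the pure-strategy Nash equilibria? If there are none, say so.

(A, X): Row can switch to B (0.3 → 1.5). Not NE.
(A, Y): Column can switch to X (4.1 → 5.2). Not NE.
(B, X): Row gets 1.5, best alternative 0.3; Column gets 5, best alternative 2.2. No profitable deviation — NE.
(B, Y): Row can switch to A (0.8 → 1.4). Not NE.

The unique pure-strategy Nash equilibrium is (B, X).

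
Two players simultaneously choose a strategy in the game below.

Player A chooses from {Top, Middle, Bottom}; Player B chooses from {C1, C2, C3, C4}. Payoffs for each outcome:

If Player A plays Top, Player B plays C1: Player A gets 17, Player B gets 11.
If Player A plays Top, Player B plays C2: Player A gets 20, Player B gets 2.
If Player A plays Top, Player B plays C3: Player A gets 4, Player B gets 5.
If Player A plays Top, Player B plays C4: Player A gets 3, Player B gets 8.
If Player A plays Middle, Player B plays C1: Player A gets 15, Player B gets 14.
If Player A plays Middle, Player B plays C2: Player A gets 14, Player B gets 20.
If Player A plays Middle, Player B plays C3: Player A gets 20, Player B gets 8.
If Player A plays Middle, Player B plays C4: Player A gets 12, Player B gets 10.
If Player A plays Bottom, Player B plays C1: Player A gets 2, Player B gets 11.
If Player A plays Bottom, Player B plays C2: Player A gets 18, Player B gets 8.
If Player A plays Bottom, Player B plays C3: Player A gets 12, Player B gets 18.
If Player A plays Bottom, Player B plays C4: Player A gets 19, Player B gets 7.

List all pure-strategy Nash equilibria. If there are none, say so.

Pure NE: (Top, C1)

For each player, find the best response to each opponent profile; mutual best responses are the pure NE.
Player A against C1: payoffs 17, 15, 2 → best response Top.
Player A against C2: payoffs 20, 14, 18 → best response Top.
Player A against C3: payoffs 4, 20, 12 → best response Middle.
Player A against C4: payoffs 3, 12, 19 → best response Bottom.
Player B against Top: payoffs 11, 2, 5, 8 → best response C1.
Player B against Middle: payoffs 14, 20, 8, 10 → best response C2.
Player B against Bottom: payoffs 11, 8, 18, 7 → best response C3.
Mutual best responses: (Top, C1).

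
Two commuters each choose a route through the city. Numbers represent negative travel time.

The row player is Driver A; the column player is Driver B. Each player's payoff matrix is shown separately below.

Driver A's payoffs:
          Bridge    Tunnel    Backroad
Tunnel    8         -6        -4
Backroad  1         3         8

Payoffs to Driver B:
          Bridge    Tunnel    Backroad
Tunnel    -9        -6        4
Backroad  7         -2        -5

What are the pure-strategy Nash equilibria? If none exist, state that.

(Tunnel, Bridge): Driver B can switch to Tunnel (-9 → -6). Not NE.
(Tunnel, Tunnel): Driver A can switch to Backroad (-6 → 3). Not NE.
(Tunnel, Backroad): Driver A can switch to Backroad (-4 → 8). Not NE.
(Backroad, Bridge): Driver A can switch to Tunnel (1 → 8). Not NE.
(Backroad, Tunnel): Driver B can switch to Bridge (-2 → 7). Not NE.
(Backroad, Backroad): Driver B can switch to Bridge (-5 → 7). Not NE.

There is no pure-strategy Nash equilibrium.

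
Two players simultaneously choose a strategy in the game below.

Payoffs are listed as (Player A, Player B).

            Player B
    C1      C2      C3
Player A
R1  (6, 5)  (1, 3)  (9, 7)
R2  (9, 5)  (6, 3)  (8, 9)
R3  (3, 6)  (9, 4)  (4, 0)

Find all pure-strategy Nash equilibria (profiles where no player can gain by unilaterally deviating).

(R1, C3)

For each strategy profile, look for a profitable unilateral deviation.
(R1, C1): Player A can switch to R2 (6 → 9). Not NE.
(R1, C2): Player A can switch to R2 (1 → 6). Not NE.
(R1, C3): Player A gets 9, best alternative 8; Player B gets 7, best alternative 5. No profitable deviation — NE.
(R2, C1): Player B can switch to C3 (5 → 9). Not NE.
(R2, C2): Player A can switch to R3 (6 → 9). Not NE.
(R2, C3): Player A can switch to R1 (8 → 9). Not NE.
(R3, C1): Player A can switch to R1 (3 → 6). Not NE.
(R3, C2): Player B can switch to C1 (4 → 6). Not NE.
(R3, C3): Player A can switch to R1 (4 → 9). Not NE.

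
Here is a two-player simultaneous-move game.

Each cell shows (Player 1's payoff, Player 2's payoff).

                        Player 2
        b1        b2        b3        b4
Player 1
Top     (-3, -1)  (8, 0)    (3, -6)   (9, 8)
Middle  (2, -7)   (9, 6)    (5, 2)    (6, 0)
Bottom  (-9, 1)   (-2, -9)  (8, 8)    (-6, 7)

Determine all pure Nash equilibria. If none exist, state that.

The pure Nash equilibria are (Top, b4); (Middle, b2); (Bottom, b3).

Player 1 against b1: payoffs -3, 2, -9 → best response Middle.
Player 1 against b2: payoffs 8, 9, -2 → best response Middle.
Player 1 against b3: payoffs 3, 5, 8 → best response Bottom.
Player 1 against b4: payoffs 9, 6, -6 → best response Top.
Player 2 against Top: payoffs -1, 0, -6, 8 → best response b4.
Player 2 against Middle: payoffs -7, 6, 2, 0 → best response b2.
Player 2 against Bottom: payoffs 1, -9, 8, 7 → best response b3.
Mutual best responses: (Top, b4); (Middle, b2); (Bottom, b3).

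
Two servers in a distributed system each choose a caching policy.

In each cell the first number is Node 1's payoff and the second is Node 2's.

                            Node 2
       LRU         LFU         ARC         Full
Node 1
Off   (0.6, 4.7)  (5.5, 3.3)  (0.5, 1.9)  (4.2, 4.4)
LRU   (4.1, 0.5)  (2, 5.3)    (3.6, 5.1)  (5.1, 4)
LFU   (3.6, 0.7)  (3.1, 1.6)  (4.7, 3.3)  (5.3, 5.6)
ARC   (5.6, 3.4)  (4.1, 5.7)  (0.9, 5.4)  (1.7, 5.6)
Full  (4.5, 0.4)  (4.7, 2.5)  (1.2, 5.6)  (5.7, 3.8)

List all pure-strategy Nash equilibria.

(Off, LRU): Node 1 can switch to LRU (0.6 → 4.1). Not NE.
(Off, LFU): Node 2 can switch to LRU (3.3 → 4.7). Not NE.
(Off, ARC): Node 1 can switch to LRU (0.5 → 3.6). Not NE.
(Off, Full): Node 1 can switch to LRU (4.2 → 5.1). Not NE.
(LRU, LRU): Node 1 can switch to ARC (4.1 → 5.6). Not NE.
(LRU, LFU): Node 1 can switch to Off (2 → 5.5). Not NE.
(The remaining 14 profiles each have a profitable deviation by the same check.)

No pure-strategy Nash equilibrium.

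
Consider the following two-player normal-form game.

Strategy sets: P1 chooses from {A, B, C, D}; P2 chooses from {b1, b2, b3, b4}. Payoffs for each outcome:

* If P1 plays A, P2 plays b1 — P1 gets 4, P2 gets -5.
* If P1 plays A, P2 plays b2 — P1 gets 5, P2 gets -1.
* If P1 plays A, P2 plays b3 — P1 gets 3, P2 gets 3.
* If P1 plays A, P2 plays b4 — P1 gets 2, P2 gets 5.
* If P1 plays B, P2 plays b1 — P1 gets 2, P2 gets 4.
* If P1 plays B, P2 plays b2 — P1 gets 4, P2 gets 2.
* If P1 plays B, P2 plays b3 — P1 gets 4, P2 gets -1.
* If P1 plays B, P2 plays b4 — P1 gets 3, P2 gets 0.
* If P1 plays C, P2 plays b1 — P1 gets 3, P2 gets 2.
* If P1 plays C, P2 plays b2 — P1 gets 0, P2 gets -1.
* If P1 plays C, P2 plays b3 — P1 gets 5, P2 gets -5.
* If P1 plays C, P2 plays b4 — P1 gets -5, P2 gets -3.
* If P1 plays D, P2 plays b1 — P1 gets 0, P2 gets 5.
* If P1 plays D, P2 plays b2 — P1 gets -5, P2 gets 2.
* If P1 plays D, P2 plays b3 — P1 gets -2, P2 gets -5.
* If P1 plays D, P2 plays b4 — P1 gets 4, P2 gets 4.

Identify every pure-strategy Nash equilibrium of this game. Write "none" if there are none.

Mark each player's best response to every combination of opponents' strategies; a profile where every player is best-responding is a pure Nash equilibrium.
P1 against b1: payoffs 4, 2, 3, 0 → best response A.
P1 against b2: payoffs 5, 4, 0, -5 → best response A.
P1 against b3: payoffs 3, 4, 5, -2 → best response C.
P1 against b4: payoffs 2, 3, -5, 4 → best response D.
P2 against A: payoffs -5, -1, 3, 5 → best response b4.
P2 against B: payoffs 4, 2, -1, 0 → best response b1.
P2 against C: payoffs 2, -1, -5, -3 → best response b1.
P2 against D: payoffs 5, 2, -5, 4 → best response b1.
No profile is a mutual best response for all players.

This game has no pure Nash equilibrium.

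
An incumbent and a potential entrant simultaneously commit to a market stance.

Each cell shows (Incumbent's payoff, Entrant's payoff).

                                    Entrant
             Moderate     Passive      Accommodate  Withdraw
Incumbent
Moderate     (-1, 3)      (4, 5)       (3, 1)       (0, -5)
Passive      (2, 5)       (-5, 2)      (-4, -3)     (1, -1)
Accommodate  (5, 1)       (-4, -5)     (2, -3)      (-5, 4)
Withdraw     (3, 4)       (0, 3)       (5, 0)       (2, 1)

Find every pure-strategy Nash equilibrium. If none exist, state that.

For each strategy profile, look for a profitable unilateral deviation.
(Moderate, Moderate): Incumbent can switch to Passive (-1 → 2). Not NE.
(Moderate, Passive): Incumbent gets 4, best alternative 0; Entrant gets 5, best alternative 3. No profitable deviation — NE.
(Moderate, Accommodate): Incumbent can switch to Withdraw (3 → 5). Not NE.
(Moderate, Withdraw): Incumbent can switch to Passive (0 → 1). Not NE.
(Passive, Moderate): Incumbent can switch to Accommodate (2 → 5). Not NE.
(Passive, Passive): Incumbent can switch to Moderate (-5 → 4). Not NE.
(Passive, Accommodate): Incumbent can switch to Moderate (-4 → 3). Not NE.
(Passive, Withdraw): Incumbent can switch to Withdraw (1 → 2). Not NE.
(Accommodate, Moderate): Entrant can switch to Withdraw (1 → 4). Not NE.
(Accommodate, Passive): Incumbent can switch to Moderate (-4 → 4). Not NE.
(Accommodate, Accommodate): Incumbent can switch to Moderate (2 → 3). Not NE.
(Accommodate, Withdraw): Incumbent can switch to Moderate (-5 → 0). Not NE.
(Withdraw, Moderate): Incumbent can switch to Accommodate (3 → 5). Not NE.
(The remaining 3 profiles each have a profitable deviation by the same check.)

(Moderate, Passive)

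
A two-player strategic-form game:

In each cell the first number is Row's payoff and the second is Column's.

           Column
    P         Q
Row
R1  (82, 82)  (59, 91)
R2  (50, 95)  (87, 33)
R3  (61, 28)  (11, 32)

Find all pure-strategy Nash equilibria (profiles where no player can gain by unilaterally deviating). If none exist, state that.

This game has no pure Nash equilibrium.

For each player, find the best response to each opponent profile; mutual best responses are the pure NE.
Row against P: payoffs 82, 50, 61 → best response R1.
Row against Q: payoffs 59, 87, 11 → best response R2.
Column against R1: payoffs 82, 91 → best response Q.
Column against R2: payoffs 95, 33 → best response P.
Column against R3: payoffs 28, 32 → best response Q.
No profile is a mutual best response for all players.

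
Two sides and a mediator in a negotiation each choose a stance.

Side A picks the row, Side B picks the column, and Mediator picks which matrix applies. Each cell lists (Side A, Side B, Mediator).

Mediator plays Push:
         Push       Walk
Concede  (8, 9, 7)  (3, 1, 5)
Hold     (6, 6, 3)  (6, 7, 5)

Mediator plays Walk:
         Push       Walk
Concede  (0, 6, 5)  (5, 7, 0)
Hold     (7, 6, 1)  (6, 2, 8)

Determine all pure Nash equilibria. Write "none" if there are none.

Side A against (Push, Push): payoffs 8, 6 → best response Concede.
Side A against (Push, Walk): payoffs 0, 7 → best response Hold.
Side A against (Walk, Push): payoffs 3, 6 → best response Hold.
Side A against (Walk, Walk): payoffs 5, 6 → best response Hold.
Side B against (Concede, Push): payoffs 9, 1 → best response Push.
Side B against (Concede, Walk): payoffs 6, 7 → best response Walk.
Side B against (Hold, Push): payoffs 6, 7 → best response Walk.
Side B against (Hold, Walk): payoffs 6, 2 → best response Push.
Mediator against (Concede, Push): payoffs 7, 5 → best response Push.
Mediator against (Concede, Walk): payoffs 5, 0 → best response Push.
Mediator against (Hold, Push): payoffs 3, 1 → best response Push.
Mediator against (Hold, Walk): payoffs 5, 8 → best response Walk.
Mutual best responses: (Concede, Push, Push).

Pure NE: (Concede, Push, Push)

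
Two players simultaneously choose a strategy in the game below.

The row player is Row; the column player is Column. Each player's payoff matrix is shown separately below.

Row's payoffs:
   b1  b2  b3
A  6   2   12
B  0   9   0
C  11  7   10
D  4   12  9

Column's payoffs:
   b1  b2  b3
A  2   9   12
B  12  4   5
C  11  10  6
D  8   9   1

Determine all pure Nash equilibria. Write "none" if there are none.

(A, b1): Row can switch to C (6 → 11). Not NE.
(A, b2): Row can switch to B (2 → 9). Not NE.
(A, b3): Row gets 12, best alternative 10; Column gets 12, best alternative 9. No profitable deviation — NE.
(B, b1): Row can switch to A (0 → 6). Not NE.
(B, b2): Row can switch to D (9 → 12). Not NE.
(B, b3): Row can switch to A (0 → 12). Not NE.
(C, b1): Row gets 11, best alternative 6; Column gets 11, best alternative 10. No profitable deviation — NE.
(C, b2): Row can switch to B (7 → 9). Not NE.
(D, b2): Row gets 12, best alternative 9; Column gets 9, best alternative 8. No profitable deviation — NE.
(The remaining 3 profiles each have a profitable deviation by the same check.)

(A, b3), (C, b1), (D, b2)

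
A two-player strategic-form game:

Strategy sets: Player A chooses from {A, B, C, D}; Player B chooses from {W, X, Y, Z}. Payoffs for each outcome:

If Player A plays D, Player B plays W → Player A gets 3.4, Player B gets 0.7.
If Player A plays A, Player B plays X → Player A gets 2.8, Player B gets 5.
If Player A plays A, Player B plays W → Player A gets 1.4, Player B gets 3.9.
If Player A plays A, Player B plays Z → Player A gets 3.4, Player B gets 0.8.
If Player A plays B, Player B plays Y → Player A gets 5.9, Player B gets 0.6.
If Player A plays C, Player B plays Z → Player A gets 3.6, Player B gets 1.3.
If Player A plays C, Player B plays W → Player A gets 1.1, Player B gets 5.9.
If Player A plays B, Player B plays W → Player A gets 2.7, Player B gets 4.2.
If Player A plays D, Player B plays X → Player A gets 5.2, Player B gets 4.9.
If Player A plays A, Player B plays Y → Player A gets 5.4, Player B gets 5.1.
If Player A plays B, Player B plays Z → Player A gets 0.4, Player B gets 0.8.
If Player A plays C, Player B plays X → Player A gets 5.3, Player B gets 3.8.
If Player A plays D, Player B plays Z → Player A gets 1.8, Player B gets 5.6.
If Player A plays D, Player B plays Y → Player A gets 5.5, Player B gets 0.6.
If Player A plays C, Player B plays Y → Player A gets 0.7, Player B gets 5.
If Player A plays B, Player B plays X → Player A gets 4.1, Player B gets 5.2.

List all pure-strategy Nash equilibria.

Player A against W: payoffs 1.4, 2.7, 1.1, 3.4 → best response D.
Player A against X: payoffs 2.8, 4.1, 5.3, 5.2 → best response C.
Player A against Y: payoffs 5.4, 5.9, 0.7, 5.5 → best response B.
Player A against Z: payoffs 3.4, 0.4, 3.6, 1.8 → best response C.
Player B against A: payoffs 3.9, 5, 5.1, 0.8 → best response Y.
Player B against B: payoffs 4.2, 5.2, 0.6, 0.8 → best response X.
Player B against C: payoffs 5.9, 3.8, 5, 1.3 → best response W.
Player B against D: payoffs 0.7, 4.9, 0.6, 5.6 → best response Z.
No profile is a mutual best response for all players.

There is no pure-strategy Nash equilibrium.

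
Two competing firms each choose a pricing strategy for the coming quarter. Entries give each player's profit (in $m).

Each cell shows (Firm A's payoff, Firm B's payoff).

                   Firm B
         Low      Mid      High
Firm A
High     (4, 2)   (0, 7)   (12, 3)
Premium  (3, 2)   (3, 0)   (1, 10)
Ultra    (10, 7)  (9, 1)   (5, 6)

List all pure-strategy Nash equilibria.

Pure NE: (Ultra, Low)

Firm A against Low: payoffs 4, 3, 10 → best response Ultra.
Firm A against Mid: payoffs 0, 3, 9 → best response Ultra.
Firm A against High: payoffs 12, 1, 5 → best response High.
Firm B against High: payoffs 2, 7, 3 → best response Mid.
Firm B against Premium: payoffs 2, 0, 10 → best response High.
Firm B against Ultra: payoffs 7, 1, 6 → best response Low.
Mutual best responses: (Ultra, Low).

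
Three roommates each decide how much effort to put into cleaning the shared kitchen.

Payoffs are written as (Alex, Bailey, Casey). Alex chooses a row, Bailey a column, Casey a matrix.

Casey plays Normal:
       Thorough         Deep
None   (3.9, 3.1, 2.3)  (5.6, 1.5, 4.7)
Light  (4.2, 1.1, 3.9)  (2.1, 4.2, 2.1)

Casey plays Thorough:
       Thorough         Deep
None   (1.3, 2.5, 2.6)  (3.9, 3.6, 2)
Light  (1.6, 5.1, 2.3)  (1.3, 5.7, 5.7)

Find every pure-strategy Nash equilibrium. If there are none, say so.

For each player, find the best response to each opponent profile; mutual best responses are the pure NE.
Alex against (Thorough, Normal): payoffs 3.9, 4.2 → best response Light.
Alex against (Thorough, Thorough): payoffs 1.3, 1.6 → best response Light.
Alex against (Deep, Normal): payoffs 5.6, 2.1 → best response None.
Alex against (Deep, Thorough): payoffs 3.9, 1.3 → best response None.
Bailey against (None, Normal): payoffs 3.1, 1.5 → best response Thorough.
Bailey against (None, Thorough): payoffs 2.5, 3.6 → best response Deep.
Bailey against (Light, Normal): payoffs 1.1, 4.2 → best response Deep.
Bailey against (Light, Thorough): payoffs 5.1, 5.7 → best response Deep.
Casey against (None, Thorough): payoffs 2.3, 2.6 → best response Thorough.
Casey against (None, Deep): payoffs 4.7, 2 → best response Normal.
Casey against (Light, Thorough): payoffs 3.9, 2.3 → best response Normal.
Casey against (Light, Deep): payoffs 2.1, 5.7 → best response Thorough.
No profile is a mutual best response for all players.

There is no pure-strategy Nash equilibrium.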